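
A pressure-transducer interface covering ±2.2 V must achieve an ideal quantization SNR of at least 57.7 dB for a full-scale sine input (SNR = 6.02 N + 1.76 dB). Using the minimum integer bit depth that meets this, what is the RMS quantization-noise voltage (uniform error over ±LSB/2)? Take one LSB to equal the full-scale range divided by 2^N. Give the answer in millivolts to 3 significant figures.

1.24 mV

The full-scale span is 2.2 − (-2.2) = 4.4 V.
6.02 N + 1.76 ≥ 57.7 gives N ≥ 9.292, so the minimum integer is 10.
One LSB is 4.4 V / 1024 = 4.2969 mV.
RMS noise = LSB/√12 = 1.24 mV.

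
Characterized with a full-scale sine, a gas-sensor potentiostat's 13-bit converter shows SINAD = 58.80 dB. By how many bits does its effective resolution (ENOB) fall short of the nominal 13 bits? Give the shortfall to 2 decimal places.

ENOB = (SINAD − 1.76)/6.02 = (58.80 − 1.76)/6.02 = 9.4751 bits.
Shortfall = 13 − 9.4751 = 3.5249 bits.

3.52 bits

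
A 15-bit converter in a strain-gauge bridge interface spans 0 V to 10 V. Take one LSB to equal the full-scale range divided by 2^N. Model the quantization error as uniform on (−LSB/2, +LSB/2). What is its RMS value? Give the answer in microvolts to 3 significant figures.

V_FS = 10 V.
Step size = 10/32768 V = 305.18 µV.
For a uniform distribution on [−LSB/2, +LSB/2], V_rms = LSB/√12 = 305.18 µV/3.4641 = 88.1 µV.

88.1 µV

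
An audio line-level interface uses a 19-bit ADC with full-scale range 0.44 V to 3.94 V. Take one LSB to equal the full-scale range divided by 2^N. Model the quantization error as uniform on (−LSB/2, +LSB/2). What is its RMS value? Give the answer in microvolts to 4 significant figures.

Range = 3.94 − (0.44) = 3.5 V.
One LSB is 3.5 V / 524288 = 6.67572 µV.
RMS of a uniform error over width LSB is LSB/√12 = 1.927 µV.

1.927 µV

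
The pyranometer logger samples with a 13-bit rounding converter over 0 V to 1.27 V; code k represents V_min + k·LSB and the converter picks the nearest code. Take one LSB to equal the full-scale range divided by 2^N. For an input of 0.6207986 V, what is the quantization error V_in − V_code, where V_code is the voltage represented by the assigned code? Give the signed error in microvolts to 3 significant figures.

Range is 1.27 V. LSB = 1.27 V / 2^13 ≈ 155.0 µV.
(V_in − V_min)/LSB = (0.6207986 − (0)) × 8192/1.27 = 4004.3954 → nearest code k = 4004.
V_code = V_min + k × range/2^13 = 0 + 4004 × 1.27/8192 = 0.6207373047 V.
e = 0.6207986 − (0.6207373047) = +61.3 µV.

+61.3 µV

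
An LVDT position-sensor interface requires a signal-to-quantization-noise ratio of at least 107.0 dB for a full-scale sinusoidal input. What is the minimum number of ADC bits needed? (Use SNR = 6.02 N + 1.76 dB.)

18 bits

6.02 N + 1.76 ≥ 107.0 gives N ≥ 17.482, so the minimum integer is 18.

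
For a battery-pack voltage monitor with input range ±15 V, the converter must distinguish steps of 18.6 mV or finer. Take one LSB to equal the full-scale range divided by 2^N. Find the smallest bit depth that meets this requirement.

11 bits

Full-scale range = 15 V − (-15 V) = 30 V.
Required number of levels: 30/18.6 mV = 1612.9; smallest N with 2^N ≥ that is 11.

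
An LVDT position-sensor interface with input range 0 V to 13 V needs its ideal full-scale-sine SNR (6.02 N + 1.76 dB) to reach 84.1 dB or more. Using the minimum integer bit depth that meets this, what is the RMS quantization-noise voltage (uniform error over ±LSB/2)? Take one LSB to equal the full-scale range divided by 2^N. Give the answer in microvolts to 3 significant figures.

229 µV

Full-scale range = 13 V.
6.02 N + 1.76 ≥ 84.1 gives N ≥ 13.678, so the minimum integer is 14.
Step size = 13/16384 V = 0.79346 mV.
V_rms = LSB/√12 = 229 µV.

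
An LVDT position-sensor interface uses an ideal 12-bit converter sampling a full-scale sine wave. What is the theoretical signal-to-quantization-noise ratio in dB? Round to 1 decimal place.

74.0 dB

6.02(12) + 1.76 = 72.24 + 1.76 = 74.00 dB.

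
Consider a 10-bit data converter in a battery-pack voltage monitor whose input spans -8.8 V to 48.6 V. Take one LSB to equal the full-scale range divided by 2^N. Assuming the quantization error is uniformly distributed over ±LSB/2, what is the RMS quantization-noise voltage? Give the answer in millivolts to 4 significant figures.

The full-scale span is 48.6 − (-8.8) = 57.4 V.
LSB = 57.4 V ÷ 2^10 = 57.4/1024 V = 56.0547 mV.
For a uniform distribution on [−LSB/2, +LSB/2], V_rms = LSB/√12 = 56.0547 mV/3.4641 = 16.18 mV.

16.18 mV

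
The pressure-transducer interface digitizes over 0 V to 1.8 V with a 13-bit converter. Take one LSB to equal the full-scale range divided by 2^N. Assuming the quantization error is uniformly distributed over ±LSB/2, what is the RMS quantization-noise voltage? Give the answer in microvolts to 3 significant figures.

63.4 µV

Span = 1.8 V.
LSB = 1.8 V ÷ 2^13 = 1.8/8192 V = 219.73 µV.
σ_q = LSB/√12 = 219.73 µV/3.4641 = 63.4 µV.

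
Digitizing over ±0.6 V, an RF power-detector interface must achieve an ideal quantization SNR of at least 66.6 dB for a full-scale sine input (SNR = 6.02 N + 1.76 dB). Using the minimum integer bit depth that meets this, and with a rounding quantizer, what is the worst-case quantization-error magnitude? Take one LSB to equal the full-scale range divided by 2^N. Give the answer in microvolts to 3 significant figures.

293 µV

Full-scale range = 0.6 V − (-0.6 V) = 1.2 V.
N ≥ (66.6 − 1.76)/6.02 = 10.771 → N_min = 11.
One LSB is 1.2 V / 2048 = 0.58594 mV.
Max error for round-to-nearest is LSB/2 = 293 µV.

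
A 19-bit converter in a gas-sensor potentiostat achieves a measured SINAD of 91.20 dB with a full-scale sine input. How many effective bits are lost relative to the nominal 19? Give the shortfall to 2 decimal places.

4.14 bits

Effective bits = (91.20 − 1.76)/6.02 = 14.8571.
Lost resolution: 19 − 14.8571 = 4.1429 bits.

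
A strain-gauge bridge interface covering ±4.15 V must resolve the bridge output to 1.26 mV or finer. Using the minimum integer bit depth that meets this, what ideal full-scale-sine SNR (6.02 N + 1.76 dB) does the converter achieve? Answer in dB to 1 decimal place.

Range = 4.15 − (-4.15) = 8.3 V.
Required number of levels: 8.3/1.26 mV = 6587.3; smallest N with 2^N ≥ that is 13.
6.02(13) + 1.76 = 80.02 dB.

80.0 dB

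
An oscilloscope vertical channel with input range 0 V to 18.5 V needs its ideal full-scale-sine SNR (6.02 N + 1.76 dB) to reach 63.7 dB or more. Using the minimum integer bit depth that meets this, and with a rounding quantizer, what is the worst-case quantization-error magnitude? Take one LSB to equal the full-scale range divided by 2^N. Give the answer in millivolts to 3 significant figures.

Range is 18.5 V.
6.02 N + 1.76 ≥ 63.7 gives N ≥ 10.289, so the minimum integer is 11.
LSB = 18.5 V ÷ 2^11 = 18.5/2048 V = 9.0332 mV.
|e|_max = LSB/2 = 4.52 mV.

4.52 mV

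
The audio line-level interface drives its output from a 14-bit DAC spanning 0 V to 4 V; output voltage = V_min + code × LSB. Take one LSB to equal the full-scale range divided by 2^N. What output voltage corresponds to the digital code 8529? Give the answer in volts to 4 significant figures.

2.082 V

V_FS = 4 V. LSB = 4 V / 2^14.
V_out = 0 + 8529 × (4/16384) V
      = 0 + 2.08228 = 2.08228 V.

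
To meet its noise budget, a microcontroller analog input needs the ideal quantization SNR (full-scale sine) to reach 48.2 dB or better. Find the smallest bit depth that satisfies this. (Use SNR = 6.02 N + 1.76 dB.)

6.02 N + 1.76 ≥ 48.2 gives N ≥ 7.714, so the minimum integer is 8.

8 bits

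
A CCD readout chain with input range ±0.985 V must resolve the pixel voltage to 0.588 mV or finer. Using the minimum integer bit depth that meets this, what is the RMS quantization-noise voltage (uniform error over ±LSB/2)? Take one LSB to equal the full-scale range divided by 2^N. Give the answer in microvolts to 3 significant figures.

Range = 0.985 − (-0.985) = 1.97 V.
Required number of levels: 1.97/0.588 mV = 3350.3; smallest N with 2^N ≥ that is 12.
LSB = 1.97 V ÷ 2^12 = 1.97/4096 V = 480.96 µV.
RMS noise = LSB/√12 = 139 µV.

139 µV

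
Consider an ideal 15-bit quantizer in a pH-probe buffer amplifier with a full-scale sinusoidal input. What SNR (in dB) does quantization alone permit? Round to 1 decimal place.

92.1 dB

Ideal quantization SNR: 6.02 × 15 + 1.76 dB = 92.1 dB.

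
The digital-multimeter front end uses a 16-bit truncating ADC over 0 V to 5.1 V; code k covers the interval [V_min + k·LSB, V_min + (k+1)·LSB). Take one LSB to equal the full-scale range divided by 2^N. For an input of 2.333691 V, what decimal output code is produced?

Span = 5.1 V. LSB = 5.1 V / 2^16 ≈ 77.82 µV.
(V_in − V_min) × 2^16/range = (2.333691 − (0)) × 65536/5.1 = 29988.387.
Floor → code = 29988.

29988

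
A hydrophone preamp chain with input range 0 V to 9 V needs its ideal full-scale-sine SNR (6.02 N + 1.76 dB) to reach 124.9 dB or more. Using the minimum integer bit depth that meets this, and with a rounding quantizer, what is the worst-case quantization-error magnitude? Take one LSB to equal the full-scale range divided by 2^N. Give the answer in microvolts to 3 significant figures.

Range is 9 V.
N ≥ (124.9 − 1.76)/6.02 = 20.455 → N_min = 21.
Step size = 9/2097152 V = 4.2915 µV.
Max error for round-to-nearest is LSB/2 = 2.15 µV.

2.15 µV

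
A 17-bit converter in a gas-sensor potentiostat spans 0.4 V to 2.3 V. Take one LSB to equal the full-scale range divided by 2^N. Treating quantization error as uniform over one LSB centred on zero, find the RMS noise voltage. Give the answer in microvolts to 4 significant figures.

4.185 µV

Span: 2.3 V − (0.4 V) = 1.9 V.
LSB = 1.9 V ÷ 2^17 = 1.9/131072 V = 14.4958 µV.
RMS of a uniform error over width LSB is LSB/√12 = 4.185 µV.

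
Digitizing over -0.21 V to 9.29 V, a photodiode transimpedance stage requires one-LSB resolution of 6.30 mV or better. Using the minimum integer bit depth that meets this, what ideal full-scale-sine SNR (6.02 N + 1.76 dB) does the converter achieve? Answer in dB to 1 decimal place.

68.0 dB

Full-scale range = 9.29 V − (-0.21 V) = 9.5 V.
Need 2^N ≥ 9.5 V / 6.30 mV = 1508 → N_min = 11.
6.02(11) + 1.76 = 67.98 dB.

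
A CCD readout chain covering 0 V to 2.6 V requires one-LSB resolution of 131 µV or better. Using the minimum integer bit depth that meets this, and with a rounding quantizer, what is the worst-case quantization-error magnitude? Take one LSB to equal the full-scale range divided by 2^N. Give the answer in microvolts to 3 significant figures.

Full-scale range = 2.6 V.
Required number of levels: 2.6/131 µV = 19847; smallest N with 2^N ≥ that is 15.
LSB = 2.6 V / 2^15 = 79.346 µV.
Half an LSB is 39.7 µV.

39.7 µV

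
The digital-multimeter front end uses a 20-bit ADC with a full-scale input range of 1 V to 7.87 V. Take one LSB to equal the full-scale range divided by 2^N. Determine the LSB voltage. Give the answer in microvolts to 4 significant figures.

Range = 7.87 − (1) = 6.87 V.
There are 2^20 = 1048576 steps.
Step size = 6.87/1048576 V = 6.552 µV.

6.552 µV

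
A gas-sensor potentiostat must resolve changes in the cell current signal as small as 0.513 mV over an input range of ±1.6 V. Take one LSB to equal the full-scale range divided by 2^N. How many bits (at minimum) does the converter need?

13 bits

Range = 1.6 − (-1.6) = 3.2 V.
Required number of levels: 3.2/0.513 mV = 6237.8; smallest N with 2^N ≥ that is 13.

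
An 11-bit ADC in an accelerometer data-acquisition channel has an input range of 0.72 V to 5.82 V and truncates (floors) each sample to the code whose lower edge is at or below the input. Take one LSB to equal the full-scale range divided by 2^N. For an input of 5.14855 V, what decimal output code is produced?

Range = 5.82 − (0.72) = 5.1 V. LSB = 5.1 V / 2^11 ≈ 2.490 mV.
(V_in − V_min) × 2^11/range = (5.14855 − (0.72)) × 2048/5.1 = 1778.367.
Floor → code = 1778.

1778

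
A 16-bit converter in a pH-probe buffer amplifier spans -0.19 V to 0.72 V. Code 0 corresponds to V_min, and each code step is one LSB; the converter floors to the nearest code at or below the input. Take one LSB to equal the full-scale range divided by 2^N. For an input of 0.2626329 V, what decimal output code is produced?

32597

The full-scale span is 0.72 − (-0.19) = 0.91 V. LSB = 0.91 V / 2^16 ≈ 13.89 µV.
code = ⌊(V_in − V_min)/LSB⌋ = ⌊(V_in − V_min) × 2^16 / range⌋
     = ⌊(0.2626329 − (-0.19)) × 65536 / 0.91⌋ = ⌊0.4526329 × 65536/0.91⌋
     = ⌊32597.527⌋ = 32597.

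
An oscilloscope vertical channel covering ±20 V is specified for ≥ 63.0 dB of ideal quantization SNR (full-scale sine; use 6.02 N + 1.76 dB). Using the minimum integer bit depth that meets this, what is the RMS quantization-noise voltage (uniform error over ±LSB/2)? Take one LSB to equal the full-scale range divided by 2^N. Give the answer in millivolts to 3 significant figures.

Span: 20 V − (-20 V) = 40 V.
N ≥ (63.0 − 1.76)/6.02 = 10.173 → N_min = 11.
Step size = 40/2048 V = 19.531 mV.
V_rms = LSB/√12 = 5.64 mV.

5.64 mV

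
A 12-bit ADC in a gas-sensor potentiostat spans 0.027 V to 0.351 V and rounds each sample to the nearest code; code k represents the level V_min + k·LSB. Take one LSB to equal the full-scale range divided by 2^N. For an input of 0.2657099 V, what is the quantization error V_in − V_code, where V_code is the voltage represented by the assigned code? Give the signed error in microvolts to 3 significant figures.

−18.6 µV

Span: 0.351 V − (0.027 V) = 0.324 V. LSB = 0.324 V / 2^12 ≈ 79.10 µV.
(V_in − V_min)/LSB = (0.2657099 − (0.027)) × 4096/0.324 = 3017.7647 → nearest code k = 3018.
V_code = 0.027 + (3018/4096) × 0.324 = 0.2657285156 V.
Error = V_in − V_code = 0.2657099 − (0.2657285156) = −18.6 µV.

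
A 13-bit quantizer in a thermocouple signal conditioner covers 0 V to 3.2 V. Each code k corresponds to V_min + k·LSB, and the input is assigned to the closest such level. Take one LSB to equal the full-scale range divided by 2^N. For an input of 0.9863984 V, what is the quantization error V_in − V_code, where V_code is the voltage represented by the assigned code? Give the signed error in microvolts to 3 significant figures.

+70.3 µV

V_FS = 3.2 V. LSB = 3.2 V / 2^13 ≈ 390.6 µV.
Position in LSBs: (0.9863984 − (0)) × 8192/3.2 = 2525.1799; rounding gives k = 2525.
V_code = 0 + (2525/8192) × 3.2 = 0.9863281250 V.
e = 0.9863984 − (0.9863281250) = +70.3 µV.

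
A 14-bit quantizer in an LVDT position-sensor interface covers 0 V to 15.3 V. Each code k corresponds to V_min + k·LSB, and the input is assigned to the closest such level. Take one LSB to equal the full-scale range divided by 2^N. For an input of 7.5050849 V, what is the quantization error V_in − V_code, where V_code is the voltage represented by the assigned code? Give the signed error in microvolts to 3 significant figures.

−170 µV

V_FS = 15.3 V. LSB = 15.3 V / 2^14 ≈ 0.9338 mV.
Position in LSBs: (7.5050849 − (0)) × 16384/15.3 = 8036.8177; rounding gives k = 8037.
V_code = 0 + (8037/16384) × 15.3 = 7.5052551270 V.
V_in − V_code = 7.5050849 − (7.5052551270) = −170 µV.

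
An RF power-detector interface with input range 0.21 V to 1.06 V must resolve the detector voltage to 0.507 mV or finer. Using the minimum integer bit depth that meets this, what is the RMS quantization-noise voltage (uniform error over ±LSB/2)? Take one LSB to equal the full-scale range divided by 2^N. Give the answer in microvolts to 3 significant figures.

Full-scale range = 1.06 V − (0.21 V) = 0.85 V.
Levels needed ≥ 0.85/0.507 mV = 1677. 2^11 = 2048 suffices, so N_min = 11.
LSB = 0.85 V / 2^11 = 415.04 µV.
V_rms = LSB/√12 = 120 µV.

120 µV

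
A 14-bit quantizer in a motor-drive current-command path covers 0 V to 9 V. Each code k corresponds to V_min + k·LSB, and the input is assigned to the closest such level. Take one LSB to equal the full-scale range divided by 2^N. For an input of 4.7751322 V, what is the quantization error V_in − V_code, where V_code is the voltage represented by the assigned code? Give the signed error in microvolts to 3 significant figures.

−75.3 µV

Range is 9 V. LSB = 9 V / 2^14 ≈ 0.5493 mV.
Position in LSBs: (4.7751322 − (0)) × 16384/9 = 8692.8629; rounding gives k = 8693.
V_code = 0 + (8693/16384) × 9 = 4.7752075195 V.
Error = V_in − V_code = 4.7751322 − (4.7752075195) = −75.3 µV.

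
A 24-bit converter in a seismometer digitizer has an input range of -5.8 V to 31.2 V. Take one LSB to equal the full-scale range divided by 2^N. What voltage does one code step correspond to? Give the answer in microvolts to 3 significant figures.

The full-scale span is 31.2 − (-5.8) = 37 V.
Number of codes = 2^24 = 16777216.
Step size = 37/16777216 V = 2.21 µV.

2.21 µV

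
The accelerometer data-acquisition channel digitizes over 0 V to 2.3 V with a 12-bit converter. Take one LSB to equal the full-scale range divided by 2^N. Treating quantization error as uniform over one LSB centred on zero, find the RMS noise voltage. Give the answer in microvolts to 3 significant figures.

Full-scale range = 2.3 V.
Step size = 2.3/4096 V = 0.56152 mV.
V_rms = LSB/√12 = 0.56152 mV / √12 = 162 µV.

162 µV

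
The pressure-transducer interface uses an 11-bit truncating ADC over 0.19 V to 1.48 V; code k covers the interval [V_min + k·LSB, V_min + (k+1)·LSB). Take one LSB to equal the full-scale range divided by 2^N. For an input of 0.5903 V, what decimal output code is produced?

Full-scale range = 1.48 V − (0.19 V) = 1.29 V. LSB = 1.29 V / 2^11 ≈ 0.6299 mV.
(V_in − V_min) × 2^11/range = (0.5903 − (0.19)) × 2048/1.29 = 635.515.
Floor → code = 635.

635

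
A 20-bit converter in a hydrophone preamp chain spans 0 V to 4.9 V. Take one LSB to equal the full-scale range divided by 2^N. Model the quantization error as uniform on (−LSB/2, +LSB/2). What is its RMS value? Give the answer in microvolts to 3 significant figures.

Range is 4.9 V.
LSB = 4.9 V / 2^20 = 4.6730 µV.
RMS of a uniform error over width LSB is LSB/√12 = 1.35 µV.

1.35 µV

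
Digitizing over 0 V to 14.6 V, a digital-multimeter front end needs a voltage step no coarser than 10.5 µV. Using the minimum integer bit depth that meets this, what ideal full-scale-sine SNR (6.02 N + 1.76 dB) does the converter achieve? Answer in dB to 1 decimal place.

V_FS = 14.6 V.
Required number of levels: 14.6/10.5 µV = 1.3905e6; smallest N with 2^N ≥ that is 21.
6.02(21) + 1.76 = 128.18 dB.

128.2 dB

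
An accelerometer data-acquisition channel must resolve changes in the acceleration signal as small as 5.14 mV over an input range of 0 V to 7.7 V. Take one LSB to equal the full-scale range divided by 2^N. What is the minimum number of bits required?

Span = 7.7 V.
Required number of levels: 7.7/5.14 mV = 1498.1; smallest N with 2^N ≥ that is 11.

11 bits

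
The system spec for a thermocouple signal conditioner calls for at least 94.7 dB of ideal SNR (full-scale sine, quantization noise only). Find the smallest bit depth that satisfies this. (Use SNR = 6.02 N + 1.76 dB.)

N ≥ (94.7 − 1.76)/6.02 = 15.439 → N_min = 16.

16 bits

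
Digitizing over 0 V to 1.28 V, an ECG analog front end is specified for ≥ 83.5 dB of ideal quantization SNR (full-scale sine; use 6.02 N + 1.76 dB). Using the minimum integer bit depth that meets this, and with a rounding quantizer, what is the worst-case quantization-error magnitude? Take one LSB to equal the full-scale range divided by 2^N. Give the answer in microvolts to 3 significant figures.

39.1 µV

Full-scale range = 1.28 V.
N ≥ (83.5 − 1.76)/6.02 = 13.578 → N_min = 14.
Step size = 1.28/16384 V = 78.125 µV.
Half an LSB is 39.1 µV.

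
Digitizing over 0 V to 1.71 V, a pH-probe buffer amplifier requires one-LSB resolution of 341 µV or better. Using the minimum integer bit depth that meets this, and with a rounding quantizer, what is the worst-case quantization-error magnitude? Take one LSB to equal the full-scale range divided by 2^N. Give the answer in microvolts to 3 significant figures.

Full-scale range = 1.71 V.
1.71 V / 341 µV = 5015. Since 2^12 = 4096 and 2^13 = 8192, N = 13.
LSB = 1.71 V ÷ 2^13 = 1.71/8192 V = 208.74 µV.
Half an LSB is 104 µV.

104 µV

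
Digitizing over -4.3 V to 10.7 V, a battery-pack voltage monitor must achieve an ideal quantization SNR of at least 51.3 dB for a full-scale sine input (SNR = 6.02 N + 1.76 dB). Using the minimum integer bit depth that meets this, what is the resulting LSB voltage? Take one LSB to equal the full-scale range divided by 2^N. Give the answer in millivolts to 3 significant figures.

29.3 mV

Full-scale range = 10.7 V − (-4.3 V) = 15 V.
Required N = ⌈(51.3 − 1.76)/6.02⌉ = ⌈8.229⌉ = 9.
One LSB is 15 V / 512 = 29.3 mV.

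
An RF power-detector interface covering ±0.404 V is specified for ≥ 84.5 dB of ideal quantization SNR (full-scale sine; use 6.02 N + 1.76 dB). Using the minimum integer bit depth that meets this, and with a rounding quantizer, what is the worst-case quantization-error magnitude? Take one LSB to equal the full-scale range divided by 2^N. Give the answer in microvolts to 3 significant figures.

The full-scale span is 0.404 − (-0.404) = 0.808 V.
6.02 N + 1.76 ≥ 84.5 gives N ≥ 13.744, so the minimum integer is 14.
LSB = 0.808 V / 2^14 = 49.316 µV.
Half an LSB is 24.7 µV.

24.7 µV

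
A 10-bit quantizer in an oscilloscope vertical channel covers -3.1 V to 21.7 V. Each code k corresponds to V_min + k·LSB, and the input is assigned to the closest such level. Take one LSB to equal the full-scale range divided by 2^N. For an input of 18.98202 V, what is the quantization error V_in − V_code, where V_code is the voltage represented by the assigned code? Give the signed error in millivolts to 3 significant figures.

−5.48 mV

Span: 21.7 V − (-3.1 V) = 24.8 V. LSB = 24.8 V / 2^10 ≈ 24.22 mV.
Position in LSBs: (18.98202 − (-3.1)) × 1024/24.8 = 911.7737; rounding gives k = 912.
V_code = V_min + k × range/2^10 = -3.1 + 912 × 24.8/1024 = 18.98750000 V.
V_in − V_code = 18.98202 − (18.98750000) = −5.48 mV.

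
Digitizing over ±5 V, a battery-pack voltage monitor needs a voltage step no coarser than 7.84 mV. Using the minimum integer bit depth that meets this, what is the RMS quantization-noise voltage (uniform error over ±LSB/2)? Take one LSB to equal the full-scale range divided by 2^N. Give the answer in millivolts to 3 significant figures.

1.41 mV

The full-scale span is 5 − (-5) = 10 V.
Levels needed ≥ 10/7.84 mV = 1276. 2^11 = 2048 suffices, so N_min = 11.
LSB = 10 V ÷ 2^11 = 10/2048 V = 4.8828 mV.
σ_q = LSB/√12 = 4.8828 mV/3.4641 = 1.41 mV.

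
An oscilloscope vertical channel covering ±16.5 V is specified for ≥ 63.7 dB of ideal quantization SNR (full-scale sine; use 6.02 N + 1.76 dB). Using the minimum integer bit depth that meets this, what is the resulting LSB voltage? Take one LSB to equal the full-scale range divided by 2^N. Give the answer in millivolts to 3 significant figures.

Span: 16.5 V − (-16.5 V) = 33 V.
Required N = ⌈(63.7 − 1.76)/6.02⌉ = ⌈10.289⌉ = 11.
Step size = 33/2048 V = 16.1 mV.

16.1 mV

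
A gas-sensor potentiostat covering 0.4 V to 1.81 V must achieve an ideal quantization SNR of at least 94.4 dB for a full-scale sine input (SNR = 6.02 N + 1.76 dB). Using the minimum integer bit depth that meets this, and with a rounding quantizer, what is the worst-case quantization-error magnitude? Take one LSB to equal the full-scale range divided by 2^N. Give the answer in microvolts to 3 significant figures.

10.8 µV

Range = 1.81 − (0.4) = 1.41 V.
Solving 6.02 N ≥ 94.4 − 1.76: N ≥ 15.389. Round up → N = 16.
LSB = 1.41 V ÷ 2^16 = 1.41/65536 V = 21.515 µV.
Max error for round-to-nearest is LSB/2 = 10.8 µV.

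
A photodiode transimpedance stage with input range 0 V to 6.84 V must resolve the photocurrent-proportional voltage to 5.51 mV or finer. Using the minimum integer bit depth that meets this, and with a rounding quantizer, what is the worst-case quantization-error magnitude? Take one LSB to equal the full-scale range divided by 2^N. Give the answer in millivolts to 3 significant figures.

Range is 6.84 V.
Required number of levels: 6.84/5.51 mV = 1241.4; smallest N with 2^N ≥ that is 11.
LSB = 6.84 V ÷ 2^11 = 6.84/2048 V = 3.3398 mV.
Max error for round-to-nearest is LSB/2 = 1.67 mV.

1.67 mV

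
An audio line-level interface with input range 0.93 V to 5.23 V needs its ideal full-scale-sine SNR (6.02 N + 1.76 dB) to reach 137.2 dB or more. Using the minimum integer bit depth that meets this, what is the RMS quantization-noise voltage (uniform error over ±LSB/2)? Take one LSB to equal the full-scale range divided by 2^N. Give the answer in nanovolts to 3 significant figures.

Span: 5.23 V − (0.93 V) = 4.3 V.
6.02 N + 1.76 ≥ 137.2 gives N ≥ 22.498, so the minimum integer is 23.
LSB = 4.3 V / 2^23 = 0.51260 µV.
V_rms = LSB/√12 = 148 nV.

148 nV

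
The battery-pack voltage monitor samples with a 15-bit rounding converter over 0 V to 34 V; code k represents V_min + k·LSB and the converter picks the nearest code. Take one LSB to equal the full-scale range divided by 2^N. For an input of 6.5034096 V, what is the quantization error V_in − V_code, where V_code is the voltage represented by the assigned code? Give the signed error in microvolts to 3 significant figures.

Full-scale range = 34 V. LSB = 34 V / 2^15 ≈ 1.038 mV.
Position in LSBs: (6.5034096 − (0)) × 32768/34 = 6267.7566; rounding gives k = 6268.
Reconstructed level: 0 + 6268 × 34/32768 V = 6.5036621094 V.
V_in − V_code = 6.5034096 − (6.5036621094) = −253 µV.

−253 µV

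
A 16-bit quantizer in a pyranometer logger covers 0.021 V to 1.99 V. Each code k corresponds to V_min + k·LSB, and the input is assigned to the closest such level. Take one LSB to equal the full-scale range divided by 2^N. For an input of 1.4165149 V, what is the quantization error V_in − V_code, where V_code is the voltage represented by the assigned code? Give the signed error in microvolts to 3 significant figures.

Range = 1.99 − (0.021) = 1.969 V. LSB = 1.969 V / 2^16 ≈ 30.04 µV.
Position in LSBs: (1.4165149 − (0.021)) × 65536/1.969 = 46448.1790; rounding gives k = 46448.
Reconstructed level: 0.021 + 46448 × 1.969/65536 V = 1.4165095215 V.
V_in − V_code = 1.4165149 − (1.4165095215) = +5.38 µV.

+5.38 µV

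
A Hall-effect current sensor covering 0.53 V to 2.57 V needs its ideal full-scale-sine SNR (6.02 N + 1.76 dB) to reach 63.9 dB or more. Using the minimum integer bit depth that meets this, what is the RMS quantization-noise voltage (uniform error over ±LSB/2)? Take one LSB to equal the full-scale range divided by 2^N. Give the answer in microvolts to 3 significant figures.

288 µV

Full-scale range = 2.57 V − (0.53 V) = 2.04 V.
Required N = ⌈(63.9 − 1.76)/6.02⌉ = ⌈10.322⌉ = 11.
LSB = 2.04 V / 2^11 = 0.99609 mV.
V_rms = LSB/√12 = 288 µV.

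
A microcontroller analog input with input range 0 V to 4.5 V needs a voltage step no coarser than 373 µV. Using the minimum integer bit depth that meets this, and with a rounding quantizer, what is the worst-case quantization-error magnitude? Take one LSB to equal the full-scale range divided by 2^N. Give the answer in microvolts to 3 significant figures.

137 µV

Span = 4.5 V.
Need 2^N ≥ 4.5 V / 373 µV = 12060 → N_min = 14.
Step size = 4.5/16384 V = 274.66 µV.
Max error for round-to-nearest is LSB/2 = 137 µV.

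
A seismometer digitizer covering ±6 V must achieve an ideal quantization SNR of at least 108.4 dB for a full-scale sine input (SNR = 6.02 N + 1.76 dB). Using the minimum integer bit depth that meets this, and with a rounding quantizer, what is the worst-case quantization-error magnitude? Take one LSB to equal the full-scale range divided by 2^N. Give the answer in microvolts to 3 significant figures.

22.9 µV

Range = 6 − (-6) = 12 V.
Required N = ⌈(108.4 − 1.76)/6.02⌉ = ⌈17.714⌉ = 18.
LSB = 12 V / 2^18 = 45.776 µV.
|e|_max = LSB/2 = 22.9 µV.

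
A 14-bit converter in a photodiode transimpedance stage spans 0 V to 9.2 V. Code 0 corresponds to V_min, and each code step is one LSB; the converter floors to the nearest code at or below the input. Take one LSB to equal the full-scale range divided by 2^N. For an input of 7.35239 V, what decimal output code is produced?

Span = 9.2 V. LSB = 9.2 V / 2^14 ≈ 0.5615 mV.
V_in − V_min = 7.35239 − (0) = 7.35239 V.
Divide by LSB: 7.35239 × 16384/9.2 = 13093.6476.
Truncating gives code 13093.

13093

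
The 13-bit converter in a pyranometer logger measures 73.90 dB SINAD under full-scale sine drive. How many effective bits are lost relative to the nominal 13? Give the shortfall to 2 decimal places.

1.02 bits

N_eff = (73.90 − 1.76)/6.02 = 11.9834 bits.
13 − 11.9834 = 1.02 bits below nominal.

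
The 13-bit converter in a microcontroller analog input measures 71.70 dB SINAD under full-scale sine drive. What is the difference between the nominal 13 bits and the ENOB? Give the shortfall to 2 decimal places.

1.38 bits

N_eff = (71.70 − 1.76)/6.02 = 11.6179 bits.
13 − 11.6179 = 1.38 bits below nominal.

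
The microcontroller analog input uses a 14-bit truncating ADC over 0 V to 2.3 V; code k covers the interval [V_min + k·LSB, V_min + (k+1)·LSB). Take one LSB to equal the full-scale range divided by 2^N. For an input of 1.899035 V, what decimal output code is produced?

V_FS = 2.3 V. LSB = 2.3 V / 2^14 ≈ 140.4 µV.
V_in − V_min = 1.899035 − (0) = 1.899035 V.
Divide by LSB: 1.899035 × 16384/2.3 = 13527.7345.
Truncating gives code 13527.

13527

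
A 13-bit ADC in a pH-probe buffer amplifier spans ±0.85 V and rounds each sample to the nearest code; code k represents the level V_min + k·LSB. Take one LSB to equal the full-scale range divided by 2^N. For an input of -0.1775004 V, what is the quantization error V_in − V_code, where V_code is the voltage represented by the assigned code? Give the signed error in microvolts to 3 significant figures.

The full-scale span is 0.85 − (-0.85) = 1.7 V. LSB = 1.7 V / 2^13 ≈ 207.5 µV.
(V_in − V_min)/LSB = (-0.1775004 − (-0.85)) × 8192/1.7 = 3240.6569 → nearest code k = 3241.
Reconstructed level: -0.85 + 3241 × 1.7/8192 V = -0.1774291992 V.
e = -0.1775004 − (-0.1774291992) = −71.2 µV.

−71.2 µV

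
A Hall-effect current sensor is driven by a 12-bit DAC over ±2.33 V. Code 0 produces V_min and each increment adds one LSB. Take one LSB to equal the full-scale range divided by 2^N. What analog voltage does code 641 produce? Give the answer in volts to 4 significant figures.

Range = 2.33 − (-2.33) = 4.66 V. LSB = 4.66 V / 2^12.
Output = V_min + (641/4096) × range = -2.33 + 0.156494 × 4.66 V
      = -2.33 V + 0.729263 V = -1.60074 V.

-1.601 V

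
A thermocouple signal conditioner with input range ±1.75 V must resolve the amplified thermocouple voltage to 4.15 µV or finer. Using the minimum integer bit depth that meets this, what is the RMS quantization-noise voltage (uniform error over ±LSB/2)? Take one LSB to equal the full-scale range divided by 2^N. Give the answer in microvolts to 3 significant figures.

0.964 µV

Span: 1.75 V − (-1.75 V) = 3.5 V.
Required number of levels: 3.5/4.15 µV = 843370; smallest N with 2^N ≥ that is 20.
LSB = 3.5 V / 2^20 = 3.3379 µV.
σ_q = LSB/√12 = 3.3379 µV/3.4641 = 0.964 µV.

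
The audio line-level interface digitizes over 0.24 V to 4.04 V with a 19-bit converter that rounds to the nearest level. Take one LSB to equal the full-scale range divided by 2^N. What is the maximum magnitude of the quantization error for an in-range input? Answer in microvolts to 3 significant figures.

Span: 4.04 V − (0.24 V) = 3.8 V.
Step size = 3.8/524288 V = 7.2479 µV.
|e|_max = LSB/2 = 3.62 µV.

3.62 µV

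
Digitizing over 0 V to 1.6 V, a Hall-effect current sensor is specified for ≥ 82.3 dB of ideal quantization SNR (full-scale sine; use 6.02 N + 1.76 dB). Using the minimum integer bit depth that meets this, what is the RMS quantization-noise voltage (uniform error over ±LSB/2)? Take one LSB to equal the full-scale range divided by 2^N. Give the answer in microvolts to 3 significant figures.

Span = 1.6 V.
Solving 6.02 N ≥ 82.3 − 1.76: N ≥ 13.379. Round up → N = 14.
One LSB is 1.6 V / 16384 = 97.656 µV.
RMS noise = LSB/√12 = 28.2 µV.

28.2 µV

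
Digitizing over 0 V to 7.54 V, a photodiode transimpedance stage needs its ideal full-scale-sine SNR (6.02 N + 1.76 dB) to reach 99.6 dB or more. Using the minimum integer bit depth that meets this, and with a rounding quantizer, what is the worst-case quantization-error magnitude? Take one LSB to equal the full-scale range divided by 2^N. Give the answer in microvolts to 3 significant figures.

28.8 µV

Span = 7.54 V.
Required N = ⌈(99.6 − 1.76)/6.02⌉ = ⌈16.252⌉ = 17.
One LSB is 7.54 V / 131072 = 57.526 µV.
Max error for round-to-nearest is LSB/2 = 28.8 µV.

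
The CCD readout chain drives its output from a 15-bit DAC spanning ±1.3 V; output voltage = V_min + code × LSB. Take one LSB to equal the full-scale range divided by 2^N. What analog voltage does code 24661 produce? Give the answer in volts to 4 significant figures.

The full-scale span is 1.3 − (-1.3) = 2.6 V. LSB = 2.6 V / 2^15.
V_out = -1.3 + 24661 × (2.6/32768) V
      = -1.3 V + 1.95674 V = 0.656744 V.

0.6567 V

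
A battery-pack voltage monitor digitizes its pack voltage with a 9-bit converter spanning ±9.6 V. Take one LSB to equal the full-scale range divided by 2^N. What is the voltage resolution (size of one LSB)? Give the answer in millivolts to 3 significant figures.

Span: 9.6 V − (-9.6 V) = 19.2 V.
2^9 = 512 levels.
One LSB is 19.2 V / 512 = 37.5 mV.

37.5 mV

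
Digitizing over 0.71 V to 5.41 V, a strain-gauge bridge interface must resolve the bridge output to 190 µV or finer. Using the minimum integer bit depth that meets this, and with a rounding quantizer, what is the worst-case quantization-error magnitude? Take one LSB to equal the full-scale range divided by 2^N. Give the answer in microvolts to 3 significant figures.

The full-scale span is 5.41 − (0.71) = 4.7 V.
4.7 V / 190 µV = 24740. Since 2^14 = 16384 and 2^15 = 32768, N = 15.
Step size = 4.7/32768 V = 143.43 µV.
Half an LSB is 71.7 µV.

71.7 µV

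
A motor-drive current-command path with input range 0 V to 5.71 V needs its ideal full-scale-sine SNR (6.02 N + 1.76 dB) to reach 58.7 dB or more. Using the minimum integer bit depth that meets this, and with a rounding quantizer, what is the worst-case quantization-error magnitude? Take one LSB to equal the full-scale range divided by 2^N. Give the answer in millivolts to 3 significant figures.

2.79 mV

V_FS = 5.71 V.
6.02 N + 1.76 ≥ 58.7 gives N ≥ 9.458, so the minimum integer is 10.
LSB = 5.71 V / 2^10 = 5.5762 mV.
|e|_max = LSB/2 = 2.79 mV.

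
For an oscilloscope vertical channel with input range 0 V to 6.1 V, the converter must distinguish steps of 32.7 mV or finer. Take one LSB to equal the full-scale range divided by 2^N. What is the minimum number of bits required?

8 bits

V_FS = 6.1 V.
Levels needed ≥ 6.1/32.7 mV = 186.5. 2^8 = 256 suffices, so N_min = 8.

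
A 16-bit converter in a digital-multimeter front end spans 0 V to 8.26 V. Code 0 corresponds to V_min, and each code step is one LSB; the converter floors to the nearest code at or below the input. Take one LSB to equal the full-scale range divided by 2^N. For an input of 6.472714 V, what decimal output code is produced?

V_FS = 8.26 V. LSB = 8.26 V / 2^16 ≈ 126.0 µV.
(V_in − V_min) × 2^16/range = (6.472714 − (0)) × 65536/8.26 = 51355.422.
Floor → code = 51355.

51355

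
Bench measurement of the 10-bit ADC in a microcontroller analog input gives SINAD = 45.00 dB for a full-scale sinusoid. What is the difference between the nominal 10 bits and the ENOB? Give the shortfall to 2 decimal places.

N_eff = (45.00 − 1.76)/6.02 = 7.1827 bits.
Shortfall = 10 − 7.1827 = 2.8173 bits.

2.82 bits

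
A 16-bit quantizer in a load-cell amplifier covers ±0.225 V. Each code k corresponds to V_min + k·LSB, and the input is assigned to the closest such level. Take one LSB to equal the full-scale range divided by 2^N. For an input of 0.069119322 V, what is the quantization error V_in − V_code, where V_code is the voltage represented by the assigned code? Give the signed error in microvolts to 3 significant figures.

+1.59 µV

Full-scale range = 0.225 V − (-0.225 V) = 0.45 V. LSB = 0.45 V / 2^16 ≈ 6.866 µV.
(0.069119322 − (-0.225)) / LSB = 0.294119322 × 65536/0.45 = 42834.2309. Nearest integer: k = 42834.
V_code = V_min + k × range/2^16 = -0.225 + 42834 × 0.45/65536 = 0.069117736816 V.
Error = V_in − V_code = 0.069119322 − (0.069117736816) = +1.59 µV.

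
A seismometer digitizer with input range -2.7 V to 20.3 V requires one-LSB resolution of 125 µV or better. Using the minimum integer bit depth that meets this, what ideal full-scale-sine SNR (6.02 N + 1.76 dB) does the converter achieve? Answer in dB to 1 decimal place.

The full-scale span is 20.3 − (-2.7) = 23 V.
Levels needed ≥ 23/125 µV = 184000. 2^18 = 262144 suffices, so N_min = 18.
6.02(18) + 1.76 = 110.12 dB.

110.1 dB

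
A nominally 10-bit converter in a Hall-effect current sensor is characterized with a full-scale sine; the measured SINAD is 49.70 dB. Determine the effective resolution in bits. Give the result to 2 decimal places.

ENOB = (49.70 − 1.76)/6.02 = 7.9635 bits.

7.96 bits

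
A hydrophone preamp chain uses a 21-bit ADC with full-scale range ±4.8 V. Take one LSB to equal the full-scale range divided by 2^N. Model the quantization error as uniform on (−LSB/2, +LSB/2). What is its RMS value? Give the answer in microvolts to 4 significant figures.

1.321 µV

Span: 4.8 V − (-4.8 V) = 9.6 V.
One LSB is 9.6 V / 2097152 = 4.57764 µV.
For a uniform distribution on [−LSB/2, +LSB/2], V_rms = LSB/√12 = 4.57764 µV/3.4641 = 1.321 µV.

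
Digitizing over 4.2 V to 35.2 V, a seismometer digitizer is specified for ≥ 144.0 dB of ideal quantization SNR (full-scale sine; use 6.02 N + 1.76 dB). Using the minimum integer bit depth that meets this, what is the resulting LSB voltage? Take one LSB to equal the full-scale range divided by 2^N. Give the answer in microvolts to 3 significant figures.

Range = 35.2 − (4.2) = 31 V.
6.02 N + 1.76 ≥ 144.0 gives N ≥ 23.628, so the minimum integer is 24.
LSB = 31 V ÷ 2^24 = 31/16777216 V = 1.85 µV.

1.85 µV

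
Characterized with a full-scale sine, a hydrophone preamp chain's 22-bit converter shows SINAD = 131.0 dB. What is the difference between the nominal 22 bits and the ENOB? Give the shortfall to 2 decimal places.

N_eff = (131.0 − 1.76)/6.02 = 21.4684 bits.
22 − 21.4684 = 0.53 bits below nominal.

0.53 bits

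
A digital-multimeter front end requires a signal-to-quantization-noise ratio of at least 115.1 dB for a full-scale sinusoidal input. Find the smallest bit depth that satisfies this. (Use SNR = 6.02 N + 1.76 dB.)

Required N = ⌈(115.1 − 1.76)/6.02⌉ = ⌈18.827⌉ = 19.

19 bits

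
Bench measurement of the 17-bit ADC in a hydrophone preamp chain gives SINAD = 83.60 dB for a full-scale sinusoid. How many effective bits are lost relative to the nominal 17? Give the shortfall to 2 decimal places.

Effective bits = (83.60 − 1.76)/6.02 = 13.5947.
Shortfall = 17 − 13.5947 = 3.4053 bits.

3.41 bits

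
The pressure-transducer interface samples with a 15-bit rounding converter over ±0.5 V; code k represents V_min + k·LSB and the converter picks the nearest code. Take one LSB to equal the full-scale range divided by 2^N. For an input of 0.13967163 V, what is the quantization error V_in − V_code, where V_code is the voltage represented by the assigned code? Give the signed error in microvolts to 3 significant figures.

−7.33 µV

Span: 0.5 V − (-0.5 V) = 1 V. LSB = 1 V / 2^15 ≈ 30.52 µV.
Position in LSBs: (0.13967163 − (-0.5)) × 32768/1 = 20960.7600; rounding gives k = 20961.
V_code = V_min + k × range/2^15 = -0.5 + 20961 × 1/32768 = 0.13967895508 V.
Error = V_in − V_code = 0.13967163 − (0.13967895508) = −7.33 µV.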